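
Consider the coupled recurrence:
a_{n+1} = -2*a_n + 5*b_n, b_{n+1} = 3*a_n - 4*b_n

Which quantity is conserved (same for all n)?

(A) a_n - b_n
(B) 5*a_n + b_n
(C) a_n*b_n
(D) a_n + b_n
D

Replace a_n by a_{n+1} = -2*a_n + 5*b_n and b_n by b_{n+1} = 3*a_n - 4*b_n in each option and simplify:
(A) a_n - b_n  ->  (-2*a_n + 5*b_n) - (3*a_n - 4*b_n) = -5*a_n + 9*b_n   [not conserved]
(B) 5*a_n + b_n  ->  5*(-2*a_n + 5*b_n) + (3*a_n - 4*b_n) = -7*a_n + 21*b_n   [not conserved]
(C) a_n*b_n  ->  (-2*a_n + 5*b_n)*(3*a_n - 4*b_n) = -6*a_n^2 + 23*a_n*b_n - 20*b_n^2   [not conserved]
(D) a_n + b_n  ->  (-2*a_n + 5*b_n) + (3*a_n - 4*b_n) = a_n + b_n   [conserved]

Only (D) a_n + b_n returns to itself after one step, so it is the conserved quantity.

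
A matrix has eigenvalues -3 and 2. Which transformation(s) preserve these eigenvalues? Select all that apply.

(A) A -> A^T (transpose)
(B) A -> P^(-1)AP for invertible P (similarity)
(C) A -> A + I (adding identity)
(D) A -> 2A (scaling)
A and B

Eigenvalues are preserved by:
1. Similarity transformations: A -> P^(-1)AP (same characteristic polynomial)
2. Transpose: A^T has the same eigenvalues as A

Eigenvalues are NOT preserved by:
- Adding identity: eigenvalues become -3+1, 2+1
- Scaling: eigenvalues become -6, 4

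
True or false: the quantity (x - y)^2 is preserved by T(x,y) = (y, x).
True

Substitute T(x,y) = (y, x) into the expression and compare with the original.

Original: (x - y)^2
After applying T: ((y) - (x))^2 = x^2 - 2xy + y^2

This is identical to the original (x - y)^2, so the expression is invariant.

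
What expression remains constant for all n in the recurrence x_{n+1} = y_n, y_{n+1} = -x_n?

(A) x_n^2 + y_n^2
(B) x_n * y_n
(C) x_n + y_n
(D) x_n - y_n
A

For the recurrence x_{n+1} = y_n, y_{n+1} = -x_n:

x_{n+1}^2 + y_{n+1}^2 = y_n^2 + (-x_n)^2 = x_n^2 + y_n^2
The sum of squares is conserved (like energy in a harmonic oscillator).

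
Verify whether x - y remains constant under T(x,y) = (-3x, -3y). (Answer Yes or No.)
No

Substitute T(x,y) = (-3x, -3y) into the expression and compare with the original.

Original: x - y
After applying T: (-3x) - (-3y) = -3x + 3y

This differs from the original x - y (difference: -4x + 4y), so the expression is NOT invariant.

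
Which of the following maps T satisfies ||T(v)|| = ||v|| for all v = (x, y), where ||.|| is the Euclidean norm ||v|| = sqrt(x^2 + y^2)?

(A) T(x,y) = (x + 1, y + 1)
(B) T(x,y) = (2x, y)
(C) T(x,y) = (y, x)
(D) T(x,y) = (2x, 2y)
C

A transformation preserves a norm if ||T(v)|| = ||v|| for every v; a single vector where the norm changes rules an option out.

(A) T(x,y) = (x + 1, y + 1): v = (1, 0) has norm sqrt((1)^2 + (0)^2) = 1, but T(v) = (2, 1) has norm sqrt(5) -- not preserved.
(B) T(x,y) = (2x, y): v = (1, 0) has norm sqrt((1)^2 + (0)^2) = 1, but T(v) = (2, 0) has norm 2 -- not preserved.
(C) T(x,y) = (y, x): preserves the norm -- it is an orthogonal map (a rotation/reflection), and (y)^2 + (x)^2 simplifies to x^2 + y^2.
(D) T(x,y) = (2x, 2y): v = (1, 0) has norm sqrt((1)^2 + (0)^2) = 1, but T(v) = (2, 0) has norm 2 -- not preserved.

Therefore the answer is (C).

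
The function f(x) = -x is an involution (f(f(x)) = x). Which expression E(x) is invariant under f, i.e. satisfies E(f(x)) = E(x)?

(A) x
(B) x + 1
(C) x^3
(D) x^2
D

Replace x by f(x) = -x in each option and simplify. As a quick numerical cross-check, also compare E(3) with E(f(3)) = E(-3).

(A) x  ->  (-x) = -x; check: E(3) = 3 but E(-3) = -3.   [not invariant]
(B) x + 1  ->  (-x) + 1 = 1 - x; check: E(3) = 4 but E(-3) = -2.   [not invariant]
(C) x^3  ->  (-x)^3 = -x^3; check: E(3) = 27 but E(-3) = -27.   [not invariant]
(D) x^2  ->  (-x)^2, which simplifies back to x^2; check: E(3) = 9, E(-3) = 9.   [invariant]

Only (D) is unchanged. E is symmetric under swapping x with f(x) = -x, which is exactly what an involution does.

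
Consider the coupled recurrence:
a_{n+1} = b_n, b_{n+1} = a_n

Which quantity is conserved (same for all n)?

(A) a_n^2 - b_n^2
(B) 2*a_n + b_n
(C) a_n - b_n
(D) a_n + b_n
D

Replace a_n by a_{n+1} = b_n and b_n by b_{n+1} = a_n in each option and simplify:
(A) a_n^2 - b_n^2  ->  (b_n)^2 - (a_n)^2 = -a_n^2 + b_n^2   [not conserved]
(B) 2*a_n + b_n  ->  2*(b_n) + (a_n) = a_n + 2*b_n   [not conserved]
(C) a_n - b_n  ->  (b_n) - (a_n) = -a_n + b_n   [not conserved]
(D) a_n + b_n  ->  (b_n) + (a_n) = a_n + b_n   [conserved]

Only (D) a_n + b_n returns to itself after one step, so it is the conserved quantity.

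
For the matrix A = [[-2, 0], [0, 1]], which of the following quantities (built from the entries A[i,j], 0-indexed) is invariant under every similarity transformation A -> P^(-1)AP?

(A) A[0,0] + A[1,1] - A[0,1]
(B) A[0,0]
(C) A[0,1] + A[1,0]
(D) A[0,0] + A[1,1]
D

A[0,0] + A[1,1] is the trace of A. By the cyclic property of the trace, tr(P^(-1)AP) = tr(APP^(-1)) = tr(A), so it is the same for every matrix similar to A.

The other combinations are not similarity invariants. For example, take P = [[2, 1], [1, 1]] (det P = 1), so P^(-1) = [[1, -1], [-1, 2]] and
B = P^(-1)AP = [[-5, -3], [6, 4]].
Evaluating each option on A and on B:
(A) A[0,0] + A[1,1] - A[0,1]: -1 for A, 2 for B -> changes
(B) A[0,0]: -2 for A, -5 for B -> changes
(C) A[0,1] + A[1,0]: 0 for A, 3 for B -> changes
(D) A[0,0] + A[1,1]: -1 for A, -1 for B -> unchanged

Only (D) A[0,0] + A[1,1] = -1 survives (and it does so for every P, not just this one), so it is the invariant.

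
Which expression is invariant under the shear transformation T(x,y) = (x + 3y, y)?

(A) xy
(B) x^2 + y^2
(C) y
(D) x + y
C

Under the shear T(x,y) = (x + 3y, y):
Substitute the transformed coordinates into each option and compare with the original:
(A) xy  ->  (x + 3y)(y) = xy + 3y^2   [differs from xy: not invariant]
(B) x^2 + y^2  ->  (x + 3y)^2 + (y)^2 = x^2 + 6xy + 10y^2   [differs from x^2 + y^2: not invariant]
(C) y  ->  (y) = y   [equals y: invariant]
(D) x + y  ->  (x + 3y) + (y) = x + 4y   [differs from x + y: not invariant]

Only option (C), y, is unchanged by the transformation.
A horizontal shear moves points parallel to the x-axis, so the y-coordinate (and any function of y alone) is unchanged.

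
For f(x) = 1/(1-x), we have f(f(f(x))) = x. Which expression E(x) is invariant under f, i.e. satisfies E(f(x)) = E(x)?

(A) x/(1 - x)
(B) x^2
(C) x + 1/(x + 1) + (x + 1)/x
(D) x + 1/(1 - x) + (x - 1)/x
D

Replace x by f(x) = 1/(1 - x) in each option and simplify. As a quick numerical cross-check, also compare E(5) with E(f(5)) = E(-1/4).

(A) x/(1 - x)  ->  (1/(1 - x))/(1 - (1/(1 - x))) = -1/x; check: E(5) = -5/4 but E(-1/4) = -1/5.   [not invariant]
(B) x^2  ->  (1/(1 - x))^2 = (x - 1)^(-2); check: E(5) = 25 but E(-1/4) = 1/16.   [not invariant]
(C) x + 1/(x + 1) + (x + 1)/x  ->  (1/(1 - x)) + 1/((1/(1 - x)) + 1) + ((1/(1 - x)) + 1)/(1/(1 - x)) = (-x^3 + 6x^2 - 11x + 7)/(x^2 - 3x + 2); check: E(5) = 191/30 but E(-1/4) = -23/12.   [not invariant]
(D) x + 1/(1 - x) + (x - 1)/x  ->  (1/(1 - x)) + 1/(1 - (1/(1 - x))) + ((1/(1 - x)) - 1)/(1/(1 - x)), which simplifies back to x + 1/(1 - x) + (x - 1)/x; check: E(5) = 111/20, E(-1/4) = 111/20.   [invariant]

Only (D) is unchanged. Indeed f(f(x)) = 1/(1 - 1/(1-x)) = (1-x)/(-x) = (x-1)/x, so E(x) = x + f(x) + f(f(x)) is the sum over the whole 3-cycle; applying f just permutes the three terms cyclically (x -> f(x) -> f(f(x)) -> x), leaving the sum unchanged.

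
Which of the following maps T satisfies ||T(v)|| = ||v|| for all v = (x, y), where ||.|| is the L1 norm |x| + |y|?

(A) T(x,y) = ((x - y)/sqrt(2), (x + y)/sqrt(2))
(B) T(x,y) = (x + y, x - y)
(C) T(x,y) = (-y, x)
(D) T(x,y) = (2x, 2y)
C

A transformation preserves a norm if ||T(v)|| = ||v|| for every v; a single vector where the norm changes rules an option out.

(A) T(x,y) = ((x - y)/sqrt(2), (x + y)/sqrt(2)): v = (1, 0) has norm |1| + |0| = 1, but T(v) = (sqrt(2)/2, sqrt(2)/2) has norm sqrt(2) -- not preserved.
(B) T(x,y) = (x + y, x - y): v = (1, 0) has norm |1| + |0| = 1, but T(v) = (1, 1) has norm 2 -- not preserved.
(C) T(x,y) = (-y, x): preserves the norm -- it only permutes the coordinates and/or flips signs, which leaves |x| + |y| unchanged.
(D) T(x,y) = (2x, 2y): v = (1, 0) has norm |1| + |0| = 1, but T(v) = (2, 0) has norm 2 -- not preserved.

Therefore the answer is (C).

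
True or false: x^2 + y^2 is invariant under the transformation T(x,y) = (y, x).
True

Substitute T(x,y) = (y, x) into the expression and compare with the original.

Original: x^2 + y^2
After applying T: (y)^2 + (x)^2 = x^2 + y^2

This is identical to the original x^2 + y^2, so the expression is invariant.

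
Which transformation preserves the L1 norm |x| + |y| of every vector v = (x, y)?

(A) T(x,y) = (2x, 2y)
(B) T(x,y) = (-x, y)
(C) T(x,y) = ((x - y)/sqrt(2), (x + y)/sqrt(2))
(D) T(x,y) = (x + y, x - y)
B

A transformation preserves a norm if ||T(v)|| = ||v|| for every v; a single vector where the norm changes rules an option out.

(A) T(x,y) = (2x, 2y): v = (1, 0) has norm |1| + |0| = 1, but T(v) = (2, 0) has norm 2 -- not preserved.
(B) T(x,y) = (-x, y): preserves the norm -- it only permutes the coordinates and/or flips signs, which leaves |x| + |y| unchanged.
(C) T(x,y) = ((x - y)/sqrt(2), (x + y)/sqrt(2)): v = (1, 0) has norm |1| + |0| = 1, but T(v) = (sqrt(2)/2, sqrt(2)/2) has norm sqrt(2) -- not preserved.
(D) T(x,y) = (x + y, x - y): v = (1, 0) has norm |1| + |0| = 1, but T(v) = (1, 1) has norm 2 -- not preserved.

Therefore the answer is (B).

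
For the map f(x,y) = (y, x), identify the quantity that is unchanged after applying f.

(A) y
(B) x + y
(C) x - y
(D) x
B

For f(x,y) = (y, x):
After applying f: x' = y, y' = x. So x' + y' = y + x = x + y.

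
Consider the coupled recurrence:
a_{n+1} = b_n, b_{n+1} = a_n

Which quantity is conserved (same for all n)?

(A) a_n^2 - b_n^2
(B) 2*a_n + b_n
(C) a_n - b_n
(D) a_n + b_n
D

Replace a_n by a_{n+1} = b_n and b_n by b_{n+1} = a_n in each option and simplify:
(A) a_n^2 - b_n^2  ->  (b_n)^2 - (a_n)^2 = -a_n^2 + b_n^2   [not conserved]
(B) 2*a_n + b_n  ->  2*(b_n) + (a_n) = a_n + 2*b_n   [not conserved]
(C) a_n - b_n  ->  (b_n) - (a_n) = -a_n + b_n   [not conserved]
(D) a_n + b_n  ->  (b_n) + (a_n) = a_n + b_n   [conserved]

Only (D) a_n + b_n returns to itself after one step, so it is the conserved quantity.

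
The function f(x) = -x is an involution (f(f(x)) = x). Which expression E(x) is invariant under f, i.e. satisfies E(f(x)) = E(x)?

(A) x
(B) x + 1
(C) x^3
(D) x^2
D

Replace x by f(x) = -x in each option and simplify. As a quick numerical cross-check, also compare E(4) with E(f(4)) = E(-4).

(A) x  ->  (-x) = -x; check: E(4) = 4 but E(-4) = -4.   [not invariant]
(B) x + 1  ->  (-x) + 1 = 1 - x; check: E(4) = 5 but E(-4) = -3.   [not invariant]
(C) x^3  ->  (-x)^3 = -x^3; check: E(4) = 64 but E(-4) = -64.   [not invariant]
(D) x^2  ->  (-x)^2, which simplifies back to x^2; check: E(4) = 16, E(-4) = 16.   [invariant]

Only (D) is unchanged. E is symmetric under swapping x with f(x) = -x, which is exactly what an involution does.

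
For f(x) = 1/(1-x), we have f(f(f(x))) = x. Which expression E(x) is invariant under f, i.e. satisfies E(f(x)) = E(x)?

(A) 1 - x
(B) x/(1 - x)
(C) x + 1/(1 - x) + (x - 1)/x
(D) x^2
C

Replace x by f(x) = 1/(1 - x) in each option and simplify. As a quick numerical cross-check, also compare E(5) with E(f(5)) = E(-1/4).

(A) 1 - x  ->  1 - (1/(1 - x)) = x/(x - 1); check: E(5) = -4 but E(-1/4) = 5/4.   [not invariant]
(B) x/(1 - x)  ->  (1/(1 - x))/(1 - (1/(1 - x))) = -1/x; check: E(5) = -5/4 but E(-1/4) = -1/5.   [not invariant]
(C) x + 1/(1 - x) + (x - 1)/x  ->  (1/(1 - x)) + 1/(1 - (1/(1 - x))) + ((1/(1 - x)) - 1)/(1/(1 - x)), which simplifies back to x + 1/(1 - x) + (x - 1)/x; check: E(5) = 111/20, E(-1/4) = 111/20.   [invariant]
(D) x^2  ->  (1/(1 - x))^2 = (x - 1)^(-2); check: E(5) = 25 but E(-1/4) = 1/16.   [not invariant]

Only (C) is unchanged. Indeed f(f(x)) = 1/(1 - 1/(1-x)) = (1-x)/(-x) = (x-1)/x, so E(x) = x + f(x) + f(f(x)) is the sum over the whole 3-cycle; applying f just permutes the three terms cyclically (x -> f(x) -> f(f(x)) -> x), leaving the sum unchanged.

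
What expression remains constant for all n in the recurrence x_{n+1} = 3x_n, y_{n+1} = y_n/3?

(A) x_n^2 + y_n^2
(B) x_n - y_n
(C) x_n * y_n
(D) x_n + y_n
C

For the recurrence x_{n+1} = 3x_n, y_{n+1} = y_n/3:

x_{n+1} * y_{n+1} = (3x_n) * (y_n/3) = x_n * y_n
The product is conserved.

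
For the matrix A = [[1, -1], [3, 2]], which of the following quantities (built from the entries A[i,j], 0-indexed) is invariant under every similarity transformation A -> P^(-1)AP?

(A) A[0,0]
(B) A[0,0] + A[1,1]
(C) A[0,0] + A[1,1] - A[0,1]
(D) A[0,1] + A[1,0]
B

A[0,0] + A[1,1] is the trace of A. By the cyclic property of the trace, tr(P^(-1)AP) = tr(APP^(-1)) = tr(A), so it is the same for every matrix similar to A.

The other combinations are not similarity invariants. For example, take P = [[1, 1], [1, 2]] (det P = 1), so P^(-1) = [[2, -1], [-1, 1]] and
B = P^(-1)AP = [[-5, -9], [5, 8]].
Evaluating each option on A and on B:
(A) A[0,0]: 1 for A, -5 for B -> changes
(B) A[0,0] + A[1,1]: 3 for A, 3 for B -> unchanged
(C) A[0,0] + A[1,1] - A[0,1]: 4 for A, 12 for B -> changes
(D) A[0,1] + A[1,0]: 2 for A, -4 for B -> changes

Only (B) A[0,0] + A[1,1] = 3 survives (and it does so for every P, not just this one), so it is the invariant.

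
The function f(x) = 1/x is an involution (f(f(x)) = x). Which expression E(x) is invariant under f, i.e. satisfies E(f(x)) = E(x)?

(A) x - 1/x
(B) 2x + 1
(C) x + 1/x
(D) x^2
C

Replace x by f(x) = 1/x in each option and simplify. As a quick numerical cross-check, also compare E(5) with E(f(5)) = E(1/5).

(A) x - 1/x  ->  (1/x) - 1/(1/x) = -x + 1/x; check: E(5) = 24/5 but E(1/5) = -24/5.   [not invariant]
(B) 2x + 1  ->  2(1/x) + 1 = (x + 2)/x; check: E(5) = 11 but E(1/5) = 7/5.   [not invariant]
(C) x + 1/x  ->  (1/x) + 1/(1/x), which simplifies back to x + 1/x; check: E(5) = 26/5, E(1/5) = 26/5.   [invariant]
(D) x^2  ->  (1/x)^2 = x^(-2); check: E(5) = 25 but E(1/5) = 1/25.   [not invariant]

Only (C) is unchanged. E is symmetric under swapping x with f(x) = 1/x, which is exactly what an involution does.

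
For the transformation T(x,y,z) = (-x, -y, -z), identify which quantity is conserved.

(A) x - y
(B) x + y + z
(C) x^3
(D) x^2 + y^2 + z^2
D

Apply T(x,y,z) = (-x, -y, -z) to each option, i.e. replace (x, y, z) by the transformed coordinates.
Substitute the transformed coordinates into each option and compare with the original:
(A) x - y  ->  (-x) - (-y) = -x + y   [differs from x - y: not invariant]
(B) x + y + z  ->  (-x) + (-y) + (-z) = -x - y - z   [differs from x + y + z: not invariant]
(C) x^3  ->  (-x)^3 = -x^3   [differs from x^3: not invariant]
(D) x^2 + y^2 + z^2  ->  (-x)^2 + (-y)^2 + (-z)^2 = x^2 + y^2 + z^2   [equals x^2 + y^2 + z^2: invariant]

Only option (D), x^2 + y^2 + z^2, is unchanged by the transformation.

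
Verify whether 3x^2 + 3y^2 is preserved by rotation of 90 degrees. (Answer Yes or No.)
Yes

Applying rotation by 90 degrees: x' = x*cos(90 degrees) - y*sin(90 degrees) = -y, y' = x*sin(90 degrees) + y*cos(90 degrees) = x

Substituting into 3x^2 + 3y^2:
3(-y)^2 + 3(x)^2
= 3x^2 + 3y^2

This equals the original expression 3x^2 + 3y^2, so it IS invariant.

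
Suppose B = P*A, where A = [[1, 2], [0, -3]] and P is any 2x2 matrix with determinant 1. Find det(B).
-3

By the multiplicative property of determinants, det(B) = det(P*A) = det(P) * det(A) = det(A),
so the determinant is invariant under multiplication by any determinant-1 matrix; we just need det(A).

det(A) = (1)(-3) - (2)(0) = -3 - 0 = -3

Therefore det(B) = 1 * (-3) = -3.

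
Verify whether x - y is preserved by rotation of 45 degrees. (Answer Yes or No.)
No

Applying rotation by 45 degrees: x' = x*cos(45 degrees) - y*sin(45 degrees) = sqrt(2)x/2 - sqrt(2)y/2, y' = x*sin(45 degrees) + y*cos(45 degrees) = sqrt(2)x/2 + sqrt(2)y/2

Substituting into x - y:
(sqrt(2)x/2 - sqrt(2)y/2) - (sqrt(2)x/2 + sqrt(2)y/2)
= -sqrt(2)y

This differs from the original expression x - y, so it is NOT invariant.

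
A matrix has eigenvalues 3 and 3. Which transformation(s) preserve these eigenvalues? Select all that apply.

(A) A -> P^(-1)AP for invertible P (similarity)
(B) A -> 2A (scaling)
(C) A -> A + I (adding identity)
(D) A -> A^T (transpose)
A and D

Eigenvalues are preserved by:
1. Similarity transformations: A -> P^(-1)AP (same characteristic polynomial)
2. Transpose: A^T has the same eigenvalues as A

Eigenvalues are NOT preserved by:
- Adding identity: eigenvalues become 3+1, 3+1
- Scaling: eigenvalues become 6, 6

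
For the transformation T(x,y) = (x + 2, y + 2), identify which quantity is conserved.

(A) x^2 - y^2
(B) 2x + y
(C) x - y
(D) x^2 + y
C

An expression E(x,y) is invariant under T if E(T(x,y)) = E(x,y). Here T(x,y) = (x + 2, y + 2).
Substitute the transformed coordinates into each option and compare with the original:
(A) x^2 - y^2  ->  (x + 2)^2 - (y + 2)^2 = x^2 + 4x - y^2 - 4y   [differs from x^2 - y^2: not invariant]
(B) 2x + y  ->  2(x + 2) + (y + 2) = 2x + y + 6   [differs from 2x + y: not invariant]
(C) x - y  ->  (x + 2) - (y + 2) = x - y   [equals x - y: invariant]
(D) x^2 + y  ->  (x + 2)^2 + (y + 2) = x^2 + 4x + y + 6   [differs from x^2 + y: not invariant]

Only option (C), x - y, is unchanged by the transformation.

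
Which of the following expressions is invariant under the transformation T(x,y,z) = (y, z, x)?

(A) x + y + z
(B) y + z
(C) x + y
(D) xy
A

Apply T(x,y,z) = (y, z, x) to each option, i.e. replace (x, y, z) by the transformed coordinates.
Substitute the transformed coordinates into each option and compare with the original:
(A) x + y + z  ->  (y) + (z) + (x) = x + y + z   [equals x + y + z: invariant]
(B) y + z  ->  (z) + (x) = x + z   [differs from y + z: not invariant]
(C) x + y  ->  (y) + (z) = y + z   [differs from x + y: not invariant]
(D) xy  ->  (y)(z) = yz   [differs from xy: not invariant]

Only option (A), x + y + z, is unchanged by the transformation.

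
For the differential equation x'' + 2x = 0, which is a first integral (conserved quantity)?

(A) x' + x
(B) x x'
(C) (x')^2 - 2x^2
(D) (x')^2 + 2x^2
D

A first integral I satisfies dI/dt = 0 along every solution. Differentiate each option and use the equation of motion:
(A) d/dt[x' + x] = x'' + x' = -2x + x', not identically 0
(B) d/dt[x x'] = (x')^2 + x x'' = (x')^2 - 2x^2, not identically 0
(C) d/dt[(x')^2 - 2x^2] = 2x'x'' - 4x x' = -8x x', not identically 0
(D) d/dt[(x')^2 + 2x^2] = 2x'x'' + 4x x' = 2x'(-2x) + 4x x' = 0

Only (D) has zero time-derivative. So the energy-like quantity (x')^2 + 2x^2 is the first integral.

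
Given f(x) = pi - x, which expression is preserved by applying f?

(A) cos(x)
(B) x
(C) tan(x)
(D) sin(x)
D

For f(x) = pi - x:
sin(pi - x) = sin(x), so sine is invariant under this transformation.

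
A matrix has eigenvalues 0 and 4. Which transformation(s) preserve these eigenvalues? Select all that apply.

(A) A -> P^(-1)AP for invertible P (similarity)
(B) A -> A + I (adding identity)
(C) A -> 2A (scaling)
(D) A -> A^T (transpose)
A and D

Eigenvalues are preserved by:
1. Similarity transformations: A -> P^(-1)AP (same characteristic polynomial)
2. Transpose: A^T has the same eigenvalues as A

Eigenvalues are NOT preserved by:
- Adding identity: eigenvalues become 0+1, 4+1
- Scaling: eigenvalues become 0, 8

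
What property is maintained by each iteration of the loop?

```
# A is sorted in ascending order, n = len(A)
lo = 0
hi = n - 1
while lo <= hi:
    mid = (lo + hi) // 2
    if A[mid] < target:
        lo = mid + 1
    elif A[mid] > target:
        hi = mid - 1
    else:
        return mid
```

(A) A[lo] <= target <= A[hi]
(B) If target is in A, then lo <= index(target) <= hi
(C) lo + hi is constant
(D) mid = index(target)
B

A loop invariant must hold before the first iteration and be re-established by every execution of the body.

(B) If target is in A, then lo <= index(target) <= hi: Before the loop [lo, hi] = [0, n-1] covers every index. When A[mid] < target, sortedness puts target strictly to the right of mid, so setting lo = mid + 1 keeps index(target) in [lo, hi]; symmetrically for hi = mid - 1. Hence 'if target is in A then lo <= index(target) <= hi' holds after every iteration, and when lo > hi it proves target is absent.

The other options fail:
(A) A[lo] <= target <= A[hi]: fails when target is not in A (e.g. target < A[0] already violates it before the loop), so it is not maintained in general.
(C) lo + hi is constant: each iteration moves exactly one of lo, hi, so lo + hi changes (e.g. 0 + (n-1) becomes (mid+1) + (n-1)).
(D) mid = index(target): mid is just the current probe; it equals index(target) only on the iteration that returns.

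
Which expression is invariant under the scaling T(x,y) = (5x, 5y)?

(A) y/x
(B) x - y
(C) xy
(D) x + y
A

Under the uniform scaling T(x,y) = (5x, 5y):
Substitute the transformed coordinates into each option and compare with the original:
(A) y/x  ->  (5y)/(5x) = y/x   [equals y/x: invariant]
(B) x - y  ->  (5x) - (5y) = 5x - 5y   [differs from x - y: not invariant]
(C) xy  ->  (5x)(5y) = 25xy   [differs from xy: not invariant]
(D) x + y  ->  (5x) + (5y) = 5x + 5y   [differs from x + y: not invariant]

Only option (A), y/x, is unchanged by the transformation.
The common factor 5 cancels in a ratio of coordinates, while sums, products and sums of squares pick up factors of 5 or 25.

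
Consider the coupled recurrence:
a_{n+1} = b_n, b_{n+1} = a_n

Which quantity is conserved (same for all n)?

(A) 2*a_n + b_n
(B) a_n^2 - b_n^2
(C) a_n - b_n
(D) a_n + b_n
D

Replace a_n by a_{n+1} = b_n and b_n by b_{n+1} = a_n in each option and simplify:
(A) 2*a_n + b_n  ->  2*(b_n) + (a_n) = a_n + 2*b_n   [not conserved]
(B) a_n^2 - b_n^2  ->  (b_n)^2 - (a_n)^2 = -a_n^2 + b_n^2   [not conserved]
(C) a_n - b_n  ->  (b_n) - (a_n) = -a_n + b_n   [not conserved]
(D) a_n + b_n  ->  (b_n) + (a_n) = a_n + b_n   [conserved]

Only (D) a_n + b_n returns to itself after one step, so it is the conserved quantity.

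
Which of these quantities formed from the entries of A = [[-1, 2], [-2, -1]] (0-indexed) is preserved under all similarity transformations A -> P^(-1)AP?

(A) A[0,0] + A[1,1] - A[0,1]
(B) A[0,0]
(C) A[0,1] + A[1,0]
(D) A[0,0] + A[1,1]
D

A[0,0] + A[1,1] is the trace of A. By the cyclic property of the trace, tr(P^(-1)AP) = tr(APP^(-1)) = tr(A), so it is the same for every matrix similar to A.

The other combinations are not similarity invariants. For example, take P = [[1, 1], [1, 2]] (det P = 1), so P^(-1) = [[2, -1], [-1, 1]] and
B = P^(-1)AP = [[5, 10], [-4, -7]].
Evaluating each option on A and on B:
(A) A[0,0] + A[1,1] - A[0,1]: -4 for A, -12 for B -> changes
(B) A[0,0]: -1 for A, 5 for B -> changes
(C) A[0,1] + A[1,0]: 0 for A, 6 for B -> changes
(D) A[0,0] + A[1,1]: -2 for A, -2 for B -> unchanged

Only (D) A[0,0] + A[1,1] = -2 survives (and it does so for every P, not just this one), so it is the invariant.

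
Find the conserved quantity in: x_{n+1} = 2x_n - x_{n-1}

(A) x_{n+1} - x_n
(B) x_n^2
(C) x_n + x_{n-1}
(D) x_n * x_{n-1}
A

For the recurrence x_{n+1} = 2x_n - x_{n-1}:

If x_{n+1} = 2x_n - x_{n-1}, then:
x_{n+1} - x_n = x_n - x_{n-1}
The first difference is constant throughout the sequence.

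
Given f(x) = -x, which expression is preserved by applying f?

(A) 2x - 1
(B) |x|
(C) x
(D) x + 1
B

For f(x) = -x:
Applying f replaces x by -x. Since |-x| = |x|, the absolute value is unchanged by f, whereas x -> -x, 2x - 1 -> -2x - 1 and x + 1 -> -x + 1 all change.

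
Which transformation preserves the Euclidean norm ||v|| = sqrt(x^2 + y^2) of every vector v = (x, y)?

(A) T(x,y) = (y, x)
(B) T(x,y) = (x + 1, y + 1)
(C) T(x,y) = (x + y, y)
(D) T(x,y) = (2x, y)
A

A transformation preserves a norm if ||T(v)|| = ||v|| for every v; a single vector where the norm changes rules an option out.

(A) T(x,y) = (y, x): preserves the norm -- it is an orthogonal map (a rotation/reflection), and (y)^2 + (x)^2 simplifies to x^2 + y^2.
(B) T(x,y) = (x + 1, y + 1): v = (1, 0) has norm sqrt((1)^2 + (0)^2) = 1, but T(v) = (2, 1) has norm sqrt(5) -- not preserved.
(C) T(x,y) = (x + y, y): v = (0, 1) has norm sqrt((0)^2 + (1)^2) = 1, but T(v) = (1, 1) has norm sqrt(2) -- not preserved.
(D) T(x,y) = (2x, y): v = (1, 0) has norm sqrt((1)^2 + (0)^2) = 1, but T(v) = (2, 0) has norm 2 -- not preserved.

Therefore the answer is (A).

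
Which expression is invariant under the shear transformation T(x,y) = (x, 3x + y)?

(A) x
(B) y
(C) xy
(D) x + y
A

Under the shear T(x,y) = (x, 3x + y):
Substitute the transformed coordinates into each option and compare with the original:
(A) x  ->  (x) = x   [equals x: invariant]
(B) y  ->  (3x + y) = 3x + y   [differs from y: not invariant]
(C) xy  ->  (x)(3x + y) = 3x^2 + xy   [differs from xy: not invariant]
(D) x + y  ->  (x) + (3x + y) = 4x + y   [differs from x + y: not invariant]

Only option (A), x, is unchanged by the transformation.
A vertical shear moves points parallel to the y-axis, so the x-coordinate (and any function of x alone) is unchanged.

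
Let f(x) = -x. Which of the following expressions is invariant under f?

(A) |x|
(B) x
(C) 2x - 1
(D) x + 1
A

For f(x) = -x:
Applying f replaces x by -x. Since |-x| = |x|, the absolute value is unchanged by f, whereas x -> -x, 2x - 1 -> -2x - 1 and x + 1 -> -x + 1 all change.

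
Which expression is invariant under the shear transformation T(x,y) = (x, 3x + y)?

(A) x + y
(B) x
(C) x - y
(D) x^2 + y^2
B

Under the shear T(x,y) = (x, 3x + y):
Substitute the transformed coordinates into each option and compare with the original:
(A) x + y  ->  (x) + (3x + y) = 4x + y   [differs from x + y: not invariant]
(B) x  ->  (x) = x   [equals x: invariant]
(C) x - y  ->  (x) - (3x + y) = -2x - y   [differs from x - y: not invariant]
(D) x^2 + y^2  ->  (x)^2 + (3x + y)^2 = 10x^2 + 6xy + y^2   [differs from x^2 + y^2: not invariant]

Only option (B), x, is unchanged by the transformation.
A vertical shear moves points parallel to the y-axis, so the x-coordinate (and any function of x alone) is unchanged.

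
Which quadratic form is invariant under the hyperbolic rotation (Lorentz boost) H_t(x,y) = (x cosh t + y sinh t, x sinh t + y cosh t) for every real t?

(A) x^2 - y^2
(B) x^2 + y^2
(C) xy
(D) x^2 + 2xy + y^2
A

Write x' = x cosh t + y sinh t, y' = x sinh t + y cosh t and substitute into each option:
(A) x^2 - y^2: (x cosh t + y sinh t)^2 - (x sinh t + y cosh t)^2 = x^2(cosh^2 t - sinh^2 t) + 2xy(cosh t sinh t - sinh t cosh t) + y^2(sinh^2 t - cosh^2 t) = x^2 - y^2   [invariant, using cosh^2 t - sinh^2 t = 1]
(B) x^2 + y^2: (x cosh t + y sinh t)^2 + (x sinh t + y cosh t)^2 = (x^2 + y^2)(cosh^2 t + sinh^2 t) + 4xy sinh t cosh t = (x^2 + y^2) cosh 2t + 2xy sinh 2t   [not invariant for t != 0]
(C) xy: (x cosh t + y sinh t)(x sinh t + y cosh t) = xy(cosh^2 t + sinh^2 t) + (x^2 + y^2) sinh t cosh t = xy cosh 2t + (x^2 + y^2)(sinh 2t)/2   [not invariant for t != 0]
(D) x^2 + 2xy + y^2: (x' + y')^2 with x' + y' = (x + y)(cosh t + sinh t) = (x + y)e^t, so it becomes (x + y)^2 e^(2t)   [not invariant for t != 0]

Only (A) x^2 - y^2 is unchanged; it is the Minkowski form preserved by Lorentz boosts, just as x^2 + y^2 is preserved by ordinary rotations.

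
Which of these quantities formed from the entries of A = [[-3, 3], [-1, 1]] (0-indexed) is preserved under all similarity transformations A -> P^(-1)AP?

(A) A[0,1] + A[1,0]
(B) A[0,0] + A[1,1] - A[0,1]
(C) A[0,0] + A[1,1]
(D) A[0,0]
C

A[0,0] + A[1,1] is the trace of A. By the cyclic property of the trace, tr(P^(-1)AP) = tr(APP^(-1)) = tr(A), so it is the same for every matrix similar to A.

The other combinations are not similarity invariants. For example, take P = [[1, 1], [0, 1]] (det P = 1), so P^(-1) = [[1, -1], [0, 1]] and
B = P^(-1)AP = [[-2, 0], [-1, 0]].
Evaluating each option on A and on B:
(A) A[0,1] + A[1,0]: 2 for A, -1 for B -> changes
(B) A[0,0] + A[1,1] - A[0,1]: -5 for A, -2 for B -> changes
(C) A[0,0] + A[1,1]: -2 for A, -2 for B -> unchanged
(D) A[0,0]: -3 for A, -2 for B -> changes

Only (C) A[0,0] + A[1,1] = -2 survives (and it does so for every P, not just this one), so it is the invariant.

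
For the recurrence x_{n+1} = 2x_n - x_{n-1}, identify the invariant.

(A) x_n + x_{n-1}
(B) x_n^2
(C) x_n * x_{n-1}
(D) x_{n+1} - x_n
D

For the recurrence x_{n+1} = 2x_n - x_{n-1}:

If x_{n+1} = 2x_n - x_{n-1}, then:
x_{n+1} - x_n = x_n - x_{n-1}
The first difference is constant throughout the sequence.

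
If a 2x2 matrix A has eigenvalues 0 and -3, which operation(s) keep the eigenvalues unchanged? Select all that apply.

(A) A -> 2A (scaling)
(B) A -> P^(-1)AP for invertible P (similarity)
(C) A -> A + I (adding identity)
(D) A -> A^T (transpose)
B and D

Eigenvalues are preserved by:
1. Similarity transformations: A -> P^(-1)AP (same characteristic polynomial)
2. Transpose: A^T has the same eigenvalues as A

Eigenvalues are NOT preserved by:
- Adding identity: eigenvalues become 0+1, -3+1
- Scaling: eigenvalues become 0, -6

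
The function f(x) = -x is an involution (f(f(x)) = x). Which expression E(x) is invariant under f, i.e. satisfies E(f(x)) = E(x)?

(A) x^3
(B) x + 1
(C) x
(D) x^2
D

Replace x by f(x) = -x in each option and simplify. As a quick numerical cross-check, also compare E(4) with E(f(4)) = E(-4).

(A) x^3  ->  (-x)^3 = -x^3; check: E(4) = 64 but E(-4) = -64.   [not invariant]
(B) x + 1  ->  (-x) + 1 = 1 - x; check: E(4) = 5 but E(-4) = -3.   [not invariant]
(C) x  ->  (-x) = -x; check: E(4) = 4 but E(-4) = -4.   [not invariant]
(D) x^2  ->  (-x)^2, which simplifies back to x^2; check: E(4) = 16, E(-4) = 16.   [invariant]

Only (D) is unchanged. E is symmetric under swapping x with f(x) = -x, which is exactly what an involution does.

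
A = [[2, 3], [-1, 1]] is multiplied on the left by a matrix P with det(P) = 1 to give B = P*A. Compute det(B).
5

By the multiplicative property of determinants, det(B) = det(P*A) = det(P) * det(A) = det(A),
so the determinant is invariant under multiplication by any determinant-1 matrix; we just need det(A).

det(A) = (2)(1) - (3)(-1) = 2 - (-3) = 5

Therefore det(B) = 1 * 5 = 5.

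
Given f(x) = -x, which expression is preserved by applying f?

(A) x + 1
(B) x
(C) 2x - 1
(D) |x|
D

For f(x) = -x:
Applying f replaces x by -x. Since |-x| = |x|, the absolute value is unchanged by f, whereas x -> -x, 2x - 1 -> -2x - 1 and x + 1 -> -x + 1 all change.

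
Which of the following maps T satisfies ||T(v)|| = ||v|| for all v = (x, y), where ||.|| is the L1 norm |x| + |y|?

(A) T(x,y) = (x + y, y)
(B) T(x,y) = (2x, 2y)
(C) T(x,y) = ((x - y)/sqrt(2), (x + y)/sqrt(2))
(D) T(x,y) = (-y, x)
D

A transformation preserves a norm if ||T(v)|| = ||v|| for every v; a single vector where the norm changes rules an option out.

(A) T(x,y) = (x + y, y): v = (0, 1) has norm |0| + |1| = 1, but T(v) = (1, 1) has norm 2 -- not preserved.
(B) T(x,y) = (2x, 2y): v = (1, 0) has norm |1| + |0| = 1, but T(v) = (2, 0) has norm 2 -- not preserved.
(C) T(x,y) = ((x - y)/sqrt(2), (x + y)/sqrt(2)): v = (1, 0) has norm |1| + |0| = 1, but T(v) = (sqrt(2)/2, sqrt(2)/2) has norm sqrt(2) -- not preserved.
(D) T(x,y) = (-y, x): preserves the norm -- it only permutes the coordinates and/or flips signs, which leaves |x| + |y| unchanged.

Therefore the answer is (D).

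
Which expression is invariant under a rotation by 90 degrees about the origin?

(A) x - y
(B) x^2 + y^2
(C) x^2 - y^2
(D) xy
B

A rotation by 90 degrees sends (x, y) to (-y, x).
Substitute the transformed coordinates into each option and compare with the original:
(A) x - y  ->  (-y) - (x) = -x - y   [differs from x - y: not invariant]
(B) x^2 + y^2  ->  (-y)^2 + (x)^2 = x^2 + y^2   [equals x^2 + y^2: invariant]
(C) x^2 - y^2  ->  (-y)^2 - (x)^2 = -x^2 + y^2   [differs from x^2 - y^2: not invariant]
(D) xy  ->  (-y)(x) = -xy   [differs from xy: not invariant]

Only option (B), x^2 + y^2, is unchanged by the transformation.
Geometrically, x^2 + y^2 is the squared distance from the origin, which every rotation about the origin preserves.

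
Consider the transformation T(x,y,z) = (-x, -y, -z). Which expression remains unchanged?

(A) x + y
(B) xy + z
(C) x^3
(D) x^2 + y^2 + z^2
D

Apply T(x,y,z) = (-x, -y, -z) to each option, i.e. replace (x, y, z) by the transformed coordinates.
Substitute the transformed coordinates into each option and compare with the original:
(A) x + y  ->  (-x) + (-y) = -x - y   [differs from x + y: not invariant]
(B) xy + z  ->  (-x)(-y) + (-z) = xy - z   [differs from xy + z: not invariant]
(C) x^3  ->  (-x)^3 = -x^3   [differs from x^3: not invariant]
(D) x^2 + y^2 + z^2  ->  (-x)^2 + (-y)^2 + (-z)^2 = x^2 + y^2 + z^2   [equals x^2 + y^2 + z^2: invariant]

Only option (D), x^2 + y^2 + z^2, is unchanged by the transformation.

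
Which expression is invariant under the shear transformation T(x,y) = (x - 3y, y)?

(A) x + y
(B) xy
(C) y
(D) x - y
C

Under the shear T(x,y) = (x - 3y, y):
Substitute the transformed coordinates into each option and compare with the original:
(A) x + y  ->  (x - 3y) + (y) = x - 2y   [differs from x + y: not invariant]
(B) xy  ->  (x - 3y)(y) = xy - 3y^2   [differs from xy: not invariant]
(C) y  ->  (y) = y   [equals y: invariant]
(D) x - y  ->  (x - 3y) - (y) = x - 4y   [differs from x - y: not invariant]

Only option (C), y, is unchanged by the transformation.
A horizontal shear moves points parallel to the x-axis, so the y-coordinate (and any function of y alone) is unchanged.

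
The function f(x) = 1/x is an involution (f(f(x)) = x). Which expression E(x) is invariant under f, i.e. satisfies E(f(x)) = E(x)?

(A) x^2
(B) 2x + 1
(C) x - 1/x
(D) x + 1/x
D

Replace x by f(x) = 1/x in each option and simplify. As a quick numerical cross-check, also compare E(5) with E(f(5)) = E(1/5).

(A) x^2  ->  (1/x)^2 = x^(-2); check: E(5) = 25 but E(1/5) = 1/25.   [not invariant]
(B) 2x + 1  ->  2(1/x) + 1 = (x + 2)/x; check: E(5) = 11 but E(1/5) = 7/5.   [not invariant]
(C) x - 1/x  ->  (1/x) - 1/(1/x) = -x + 1/x; check: E(5) = 24/5 but E(1/5) = -24/5.   [not invariant]
(D) x + 1/x  ->  (1/x) + 1/(1/x), which simplifies back to x + 1/x; check: E(5) = 26/5, E(1/5) = 26/5.   [invariant]

Only (D) is unchanged. E is symmetric under swapping x with f(x) = 1/x, which is exactly what an involution does.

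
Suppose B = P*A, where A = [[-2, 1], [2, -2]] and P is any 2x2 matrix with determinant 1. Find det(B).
2

By the multiplicative property of determinants, det(B) = det(P*A) = det(P) * det(A) = det(A),
so the determinant is invariant under multiplication by any determinant-1 matrix; we just need det(A).

det(A) = (-2)(-2) - (1)(2) = 4 - 2 = 2

Therefore det(B) = 1 * 2 = 2.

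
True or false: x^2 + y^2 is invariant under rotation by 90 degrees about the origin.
True

Applying rotation by 90 degrees: x' = x*cos(90 degrees) - y*sin(90 degrees) = -y, y' = x*sin(90 degrees) + y*cos(90 degrees) = x

Substituting into x^2 + y^2:
(-y)^2 + (x)^2
= x^2 + y^2

This equals the original expression x^2 + y^2, so it IS invariant.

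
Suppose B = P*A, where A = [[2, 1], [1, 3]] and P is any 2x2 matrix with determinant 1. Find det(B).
5

By the multiplicative property of determinants, det(B) = det(P*A) = det(P) * det(A) = det(A),
so the determinant is invariant under multiplication by any determinant-1 matrix; we just need det(A).

det(A) = (2)(3) - (1)(1) = 6 - 1 = 5

Therefore det(B) = 1 * 5 = 5.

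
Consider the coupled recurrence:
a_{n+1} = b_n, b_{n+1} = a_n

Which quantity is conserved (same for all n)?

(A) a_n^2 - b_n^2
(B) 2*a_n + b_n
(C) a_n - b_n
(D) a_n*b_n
D

Replace a_n by a_{n+1} = b_n and b_n by b_{n+1} = a_n in each option and simplify:
(A) a_n^2 - b_n^2  ->  (b_n)^2 - (a_n)^2 = -a_n^2 + b_n^2   [not conserved]
(B) 2*a_n + b_n  ->  2*(b_n) + (a_n) = a_n + 2*b_n   [not conserved]
(C) a_n - b_n  ->  (b_n) - (a_n) = -a_n + b_n   [not conserved]
(D) a_n*b_n  ->  (b_n)*(a_n) = a_n*b_n   [conserved]

Only (D) a_n*b_n returns to itself after one step, so it is the conserved quantity.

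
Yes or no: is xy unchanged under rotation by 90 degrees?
No

Applying rotation by 90 degrees: x' = x*cos(90 degrees) - y*sin(90 degrees) = -y, y' = x*sin(90 degrees) + y*cos(90 degrees) = x

Substituting into xy:
(-y)(x)
= -xy

This differs from the original expression xy, so it is NOT invariant.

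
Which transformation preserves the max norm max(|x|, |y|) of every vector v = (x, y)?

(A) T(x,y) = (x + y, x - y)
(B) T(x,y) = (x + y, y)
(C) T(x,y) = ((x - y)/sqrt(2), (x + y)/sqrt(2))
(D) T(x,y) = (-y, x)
D

A transformation preserves a norm if ||T(v)|| = ||v|| for every v; a single vector where the norm changes rules an option out.

(A) T(x,y) = (x + y, x - y): v = (1, 1) has norm max(|1|, |1|) = 1, but T(v) = (2, 0) has norm 2 -- not preserved.
(B) T(x,y) = (x + y, y): v = (1, 1) has norm max(|1|, |1|) = 1, but T(v) = (2, 1) has norm 2 -- not preserved.
(C) T(x,y) = ((x - y)/sqrt(2), (x + y)/sqrt(2)): v = (1, 0) has norm max(|1|, |0|) = 1, but T(v) = (sqrt(2)/2, sqrt(2)/2) has norm sqrt(2)/2 -- not preserved.
(D) T(x,y) = (-y, x): preserves the norm -- it only permutes the coordinates and/or flips signs, which leaves max(|x|, |y|) unchanged.

Therefore the answer is (D).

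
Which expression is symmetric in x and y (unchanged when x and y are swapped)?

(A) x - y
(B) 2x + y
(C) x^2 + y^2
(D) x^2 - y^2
C

A symmetric expression is unchanged when the variables are permuted; here the transformation to test is the swap (x, y) -> (y, x).
Substitute the transformed coordinates into each option and compare with the original:
(A) x - y  ->  (y) - (x) = -x + y   [differs from x - y: not invariant]
(B) 2x + y  ->  2(y) + (x) = x + 2y   [differs from 2x + y: not invariant]
(C) x^2 + y^2  ->  (y)^2 + (x)^2 = x^2 + y^2   [equals x^2 + y^2: invariant]
(D) x^2 - y^2  ->  (y)^2 - (x)^2 = -x^2 + y^2   [differs from x^2 - y^2: not invariant]

Only option (C), x^2 + y^2, is unchanged by the transformation.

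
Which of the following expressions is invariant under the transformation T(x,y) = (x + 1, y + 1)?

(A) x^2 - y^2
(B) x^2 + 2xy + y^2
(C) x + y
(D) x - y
D

An expression E(x,y) is invariant under T if E(T(x,y)) = E(x,y). Here T(x,y) = (x + 1, y + 1).
Substitute the transformed coordinates into each option and compare with the original:
(A) x^2 - y^2  ->  (x + 1)^2 - (y + 1)^2 = x^2 + 2x - y^2 - 2y   [differs from x^2 - y^2: not invariant]
(B) x^2 + 2xy + y^2  ->  (x + 1)^2 + 2(x + 1)(y + 1) + (y + 1)^2 = x^2 + 2xy + 4x + y^2 + 4y + 4   [differs from x^2 + 2xy + y^2: not invariant]
(C) x + y  ->  (x + 1) + (y + 1) = x + y + 2   [differs from x + y: not invariant]
(D) x - y  ->  (x + 1) - (y + 1) = x - y   [equals x - y: invariant]

Only option (D), x - y, is unchanged by the transformation.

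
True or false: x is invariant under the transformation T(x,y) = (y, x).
False

Substitute T(x,y) = (y, x) into the expression and compare with the original.

Original: x
After applying T: (y) = y

This differs from the original x (difference: -x + y), so the expression is NOT invariant.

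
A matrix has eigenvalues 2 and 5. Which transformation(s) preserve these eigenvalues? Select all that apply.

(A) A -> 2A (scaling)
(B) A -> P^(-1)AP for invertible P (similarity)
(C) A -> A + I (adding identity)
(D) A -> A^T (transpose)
B and D

Eigenvalues are preserved by:
1. Similarity transformations: A -> P^(-1)AP (same characteristic polynomial)
2. Transpose: A^T has the same eigenvalues as A

Eigenvalues are NOT preserved by:
- Adding identity: eigenvalues become 2+1, 5+1
- Scaling: eigenvalues become 4, 10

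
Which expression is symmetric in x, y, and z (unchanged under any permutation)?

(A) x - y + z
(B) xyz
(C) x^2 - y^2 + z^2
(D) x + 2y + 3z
B

A symmetric expression is unchanged when the variables are permuted; here the transformation to test is the swap (x, y) -> (y, x).
A symmetric expression must survive every permutation; the single swap x <-> y already eliminates the distractors, and the keyed expression is also unchanged by x <-> z and y <-> z (each variable enters it in exactly the same way).
Substitute the transformed coordinates into each option and compare with the original:
(A) x - y + z  ->  (y) - (x) + z = -x + y + z   [differs from x - y + z: not invariant]
(B) xyz  ->  (y)(x)z = xyz   [equals xyz: invariant]
(C) x^2 - y^2 + z^2  ->  (y)^2 - (x)^2 + z^2 = -x^2 + y^2 + z^2   [differs from x^2 - y^2 + z^2: not invariant]
(D) x + 2y + 3z  ->  (y) + 2(x) + 3z = 2x + y + 3z   [differs from x + 2y + 3z: not invariant]

Only option (B), xyz, is unchanged by the transformation.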